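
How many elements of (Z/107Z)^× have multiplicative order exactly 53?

φ(107) = 107 − 1 = 106 = 2 · 53.
In a cyclic group of order 106, there are φ(d) elements of order d for each divisor d of 106, and zero for non-divisors.
53 | 106, and φ(53) = 53 − 1 = 52.

52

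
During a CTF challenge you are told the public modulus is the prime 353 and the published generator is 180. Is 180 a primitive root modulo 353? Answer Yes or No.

Yes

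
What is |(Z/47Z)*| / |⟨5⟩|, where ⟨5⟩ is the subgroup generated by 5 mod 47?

1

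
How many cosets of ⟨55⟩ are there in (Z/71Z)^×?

1

By Lagrange's theorem, ord_71(55) divides φ(71) = 71 − 1 = 70 = 2 · 5 · 7.
Divisors of 70: 1, 2, 5, 7, 10, 14, 35, 70.
Compute 55^d (mod 71) for the divisors d until we hit 1:
55^1 ≡ 55 (mod 71)
55^2 ≡ 43 (mod 71)
55^5 ≡ 23 (mod 71)
55^7 ≡ 66 (mod 71)
55^10 ≡ 32 (mod 71)
55^14 ≡ 25 (mod 71)
55^35 ≡ 70 (mod 71)
55^70 ≡ 1 (mod 71) ✓
Thus |⟨55⟩| = ord(55) = 70.
[(Z/71Z)^× : ⟨55⟩] = 70/70 = 1.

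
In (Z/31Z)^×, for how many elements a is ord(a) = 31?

0

φ(31) = 31 − 1 = 30 = 2 · 3 · 5.
In a cyclic group of order 30, there are φ(d) elements of order d for each divisor d of 30, and zero for non-divisors.
Here 30 is not a multiple of 31, so there are no elements of order 31.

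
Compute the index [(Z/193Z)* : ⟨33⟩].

By Lagrange's theorem, ord_193(33) divides φ(193) = 193 − 1 = 192 = 2^6 · 3.
Divisors of 192: 1, 2, 3, 4, 6, 8, 12, 16, 24, 32, 48, 64, 96, 192.
Evaluate successive powers at the divisors of 192:
33^1 ≡ 33 (mod 193)
33^2 ≡ 124 (mod 193)
33^3 ≡ 39 (mod 193)
33^4 ≡ 129 (mod 193)
33^6 ≡ 170 (mod 193)
33^8 ≡ 43 (mod 193)
33^12 ≡ 143 (mod 193)
33^16 ≡ 112 (mod 193)
33^24 ≡ 184 (mod 193)
33^32 ≡ 192 (mod 193)
33^48 ≡ 81 (mod 193)
33^64 ≡ 1 (mod 193) ✓
The order of 33 is 64, so the subgroup it generates has 64 elements.
Index = |(Z/193Z)^×| / |⟨33⟩| = 192 / 64 = 3.

3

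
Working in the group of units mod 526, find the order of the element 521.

131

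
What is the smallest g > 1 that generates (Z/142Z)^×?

7

φ(142) = φ(2)·φ(71) = 1·70 = 70 = 2 · 5 · 7.
g is a primitive root iff g^(70/q) ≢ 1 (mod 142) for each prime q ∈ {2, 5, 7}.
g = 2: gcd(2, 142) = 2 > 1, not a unit — skip.
g = 3: 3^35 ≡ 1 — hits 1, so not a primitive root.
g = 4: gcd(4, 142) = 2 > 1, not a unit — skip.
g = 5: 5^35 ≡ 1 — hits 1, so not a primitive root.
g = 6: gcd(6, 142) = 2 > 1, not a unit — skip.
g = 7: 7^35 ≡ 141; 7^14 ≡ 125; 7^10 ≡ 45 — none is 1, so 7 is a primitive root.
So 7 is the smallest generator of (Z/142Z)^×.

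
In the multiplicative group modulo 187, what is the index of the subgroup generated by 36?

Since 36 ∈ (Z/187Z)^×, its order divides φ(187) = φ(11·17) = (11−1)·(17−1) = 10·16 = 160 = 2^5 · 5.
Divisors of 160: 1, 2, 4, 5, 8, 10, 16, 20, 32, 40, 80, 160.
Evaluate successive powers at the divisors of 160:
36^1 ≡ 36
36^2 ≡ 174
36^4 ≡ 169
36^5 ≡ 100
36^8 ≡ 137
36^10 ≡ 89
36^16 ≡ 69
36^20 ≡ 67
36^32 ≡ 86
36^40 ≡ 1
So ord_187(36) = 40, hence |⟨36⟩| = 40.
[(Z/187Z)^× : ⟨36⟩] = 160/40 = 4.

4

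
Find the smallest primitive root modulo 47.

φ(47) = 47 − 1 = 46 = 2 · 23.
g is a primitive root iff g^(46/q) ≢ 1 (mod 47) for each prime q ∈ {2, 23}.
g = 2: 2^23 ≡ 1 — hits 1, so not a primitive root.
g = 3: 3^23 ≡ 1 — hits 1, so not a primitive root.
g = 4: 4^23 ≡ 1 — hits 1, so not a primitive root.
g = 5: 5^23 ≡ 46; 5^2 ≡ 25 — none is 1, so 5 is a primitive root.
The smallest primitive root modulo 47 is 5.

5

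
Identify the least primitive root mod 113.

φ(113) = 113 − 1 = 112 = 2^4 · 7.
Test candidates g = 2, 3, … against the prime factors q ∈ {2, 7} of φ(113): g is a generator iff g^(112/q) ≢ 1 for every such q.
g = 2: 2^56 ≡ 1 — hits 1, so not a primitive root.
g = 3: 3^56 ≡ 112; 3^16 ≡ 49 — none is 1, so 3 is a primitive root.
Hence the least primitive root of 113 is 3.

3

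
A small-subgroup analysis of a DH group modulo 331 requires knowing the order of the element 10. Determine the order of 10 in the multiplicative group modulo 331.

The order of 10 must divide φ(331) = 331 − 1 = 330 = 2 · 3 · 5 · 11.
Divisors of 330: 1, 2, 3, 5, 6, 10, 11, 15, 22, 30, 33, 55, 66, 110, 165, 330.
Test each divisor d:
10^1 ≡ 10
10^2 ≡ 100
10^3 ≡ 7
10^5 ≡ 38
10^6 ≡ 49
10^10 ≡ 120
10^11 ≡ 207
10^15 ≡ 257
10^22 ≡ 150
10^30 ≡ 180
10^33 ≡ 267
10^55 ≡ 330
10^66 ≡ 124
10^110 ≡ 1
Hence ord(10) = 110.

110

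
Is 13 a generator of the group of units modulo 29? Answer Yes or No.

φ(29) = 29 − 1 = 28 = 2^2 · 7.
An element g generates (Z/29Z)^× iff g^(28/q) ≢ 1 (mod 29) for each prime q ∈ {2, 7}.
13^14 ≡ 1 (mod 29)  [q = 2: ≡ 1 ✗]
13^4 ≡ 25 (mod 29)  [q = 7: ≢ 1 ✓]
The check at q = 2 fails, so 13 generates a proper subgroup.

No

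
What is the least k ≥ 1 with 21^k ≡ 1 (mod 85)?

4

ord(21) | φ(85) = φ(5·17) = (5−1)·(17−1) = 4·16 = 64 = 2^6.
Divisors of 64: 1, 2, 4, 8, 16, 32, 64.
Check 21^d mod 85 for each divisor in increasing order:
21^1 ≡ 21 (mod 85)
21^2 ≡ 16 (mod 85)
21^4 ≡ 1 (mod 85) ✓
Hence ord(21) = 4.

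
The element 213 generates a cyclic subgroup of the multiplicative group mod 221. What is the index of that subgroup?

24

Since 213 ∈ (Z/221Z)^×, its order divides φ(221) = φ(13·17) = (13−1)·(17−1) = 12·16 = 192 = 2^6 · 3.
Divisors of 192: 1, 2, 3, 4, 6, 8, 12, 16, 24, 32, 48, 64, 96, 192.
Compute 213^d (mod 221) for the divisors d until we hit 1:
213^1 ≡ 213 (mod 221)
213^2 ≡ 64 (mod 221)
213^3 ≡ 151 (mod 221)
213^4 ≡ 118 (mod 221)
213^6 ≡ 38 (mod 221)
213^8 ≡ 1 (mod 221) ✓
So ord_221(213) = 8, hence |⟨213⟩| = 8.
The index is φ(221) / ord(213) = 192 / 8 = 24.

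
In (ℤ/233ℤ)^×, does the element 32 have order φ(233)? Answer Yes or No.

φ(233) = 233 − 1 = 232 = 2^3 · 29.
Test 32^(232/q) mod 233 for each prime factor q of 232:
32^116 ≡ 1 (mod 233)  [q = 2: ≡ 1 ✗]
32^8 ≡ 184 (mod 233)  [q = 29: ≢ 1 ✓]
Since 32^116 ≡ 1, the order of 32 divides 116 < 232, so 32 is not a primitive root.

No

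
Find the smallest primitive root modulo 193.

5

φ(193) = 193 − 1 = 192 = 2^6 · 3.
g is a primitive root iff g^(192/q) ≢ 1 (mod 193) for each prime q ∈ {2, 3}.
g = 2: 2^96 ≡ 1 — hits 1, so not a primitive root.
g = 3: 3^96 ≡ 1 — hits 1, so not a primitive root.
g = 4: 4^96 ≡ 1 — hits 1, so not a primitive root.
g = 5: 5^96 ≡ 192; 5^64 ≡ 84 — none is 1, so 5 is a primitive root.
So 5 is the smallest generator of (Z/193Z)^×.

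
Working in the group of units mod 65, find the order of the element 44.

4

By Lagrange's theorem, ord_65(44) divides φ(65) = φ(5·13) = (5−1)·(13−1) = 4·12 = 48 = 2^4 · 3.
Divisors of 48: 1, 2, 3, 4, 6, 8, 12, 16, 24, 48.
Check 44^d mod 65 for each divisor in increasing order:
44^1 ≡ 44 (mod 65)
44^2 ≡ 51 (mod 65)
44^3 ≡ 34 (mod 65)
44^4 ≡ 1 (mod 65) ✓
Therefore the multiplicative order of 44 modulo 65 is 4.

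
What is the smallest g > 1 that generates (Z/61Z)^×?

φ(61) = 61 − 1 = 60 = 2^2 · 3 · 5.
Test candidates g = 2, 3, … against the prime factors q ∈ {2, 3, 5} of φ(61): g is a generator iff g^(60/q) ≢ 1 for every such q.
g = 2: 2^30 ≡ 60; 2^20 ≡ 47; 2^12 ≡ 9 — none is 1, so 2 is a primitive root.
The smallest primitive root modulo 61 is 2.

2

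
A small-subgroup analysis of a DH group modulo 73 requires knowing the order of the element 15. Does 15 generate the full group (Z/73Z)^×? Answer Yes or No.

Yes

φ(73) = 73 − 1 = 72 = 2^3 · 3^2.
It suffices to check that the order of 15 is not a proper divisor of 72: compute 15^(72/q) for q ∈ {2, 3}.
15^36 ≡ 72 (mod 73)  [q = 2: ≢ 1 ✓]
15^24 ≡ 8 (mod 73)  [q = 3: ≢ 1 ✓]
Every test exponent gives a nontrivial residue, hence 15 generates the full group.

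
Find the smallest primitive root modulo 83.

2

φ(83) = 83 − 1 = 82 = 2 · 41.
Test candidates g = 2, 3, … against the prime factors q ∈ {2, 41} of φ(83): g is a generator iff g^(82/q) ≢ 1 for every such q.
g = 2: 2^41 ≡ 82; 2^2 ≡ 4 — none is 1, so 2 is a primitive root.
So 2 is the smallest generator of (Z/83Z)^×.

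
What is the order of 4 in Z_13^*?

6

The order of 4 must divide φ(13) = 13 − 1 = 12 = 2^2 · 3.
Divisors of 12: 1, 2, 3, 4, 6, 12.
Check 4^d mod 13 for each divisor in increasing order:
4^1 ≡ 4
4^2 ≡ 3
4^3 ≡ 12
4^4 ≡ 9
4^6 ≡ 1
Hence ord(4) = 6.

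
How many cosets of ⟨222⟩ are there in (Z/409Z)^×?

The order of 222 must divide φ(409) = 409 − 1 = 408 = 2^3 · 3 · 17.
Divisors of 408: 1, 2, 3, 4, 6, 8, 12, 17, 24, 34, 51, 68, 102, 136, 204, 408.
Evaluate successive powers at the divisors of 408:
222^1 ≡ 222
222^2 ≡ 204
222^3 ≡ 298
222^4 ≡ 307
222^6 ≡ 51
222^8 ≡ 179
222^12 ≡ 147
222^17 ≡ 183
222^24 ≡ 341
222^34 ≡ 360
222^51 ≡ 31
222^68 ≡ 356
222^102 ≡ 143
222^136 ≡ 355
222^204 ≡ 408
222^408 ≡ 1
So ord_409(222) = 408, hence |⟨222⟩| = 408.
The index is φ(409) / ord(222) = 408 / 408 = 1.

1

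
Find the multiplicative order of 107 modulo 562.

280

By Lagrange's theorem, ord_562(107) divides φ(562) = φ(2)·φ(281) = 1·280 = 280 = 2^3 · 5 · 7.
Divisors of 280: 1, 2, 4, 5, 7, 8, 10, 14, 20, 28, 35, 40, 56, 70, 140, 280.
Evaluate successive powers at the divisors of 280:
107^1 ≡ 107
107^2 ≡ 209
107^4 ≡ 407
107^5 ≡ 275
107^7 ≡ 151
107^8 ≡ 421
107^10 ≡ 317
107^14 ≡ 321
107^20 ≡ 453
107^28 ≡ 195
107^35 ≡ 221
107^40 ≡ 79
107^56 ≡ 371
107^70 ≡ 509
107^140 ≡ 561
107^280 ≡ 1
So ord_562(107) = 280.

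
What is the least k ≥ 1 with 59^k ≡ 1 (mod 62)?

15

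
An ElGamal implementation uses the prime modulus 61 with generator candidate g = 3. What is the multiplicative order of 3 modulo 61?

10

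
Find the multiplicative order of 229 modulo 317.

The order of 229 must divide φ(317) = 317 − 1 = 316 = 2^2 · 79.
Divisors of 316: 1, 2, 4, 79, 158, 316.
Compute 229^d (mod 317) for the divisors d until we hit 1:
229^1 ≡ 229 (mod 317)
229^2 ≡ 136 (mod 317)
229^4 ≡ 110 (mod 317)
229^79 ≡ 203 (mod 317)
229^158 ≡ 316 (mod 317)
229^316 ≡ 1 (mod 317) ✓
Hence ord(229) = 316.

316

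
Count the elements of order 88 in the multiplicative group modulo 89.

40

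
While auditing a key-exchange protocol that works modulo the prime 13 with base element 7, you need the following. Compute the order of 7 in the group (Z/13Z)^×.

ord(7) | φ(13) = 13 − 1 = 12 = 2^2 · 3.
Divisors of 12: 1, 2, 3, 4, 6, 12.
Check 7^d mod 13 for each divisor in increasing order:
7^1 ≡ 7 (mod 13)
7^2 ≡ 10 (mod 13)
7^3 ≡ 5 (mod 13)
7^4 ≡ 9 (mod 13)
7^6 ≡ 12 (mod 13)
7^12 ≡ 1 (mod 13) ✓
Hence ord(7) = 12.

12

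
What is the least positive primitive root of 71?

7

φ(71) = 71 − 1 = 70 = 2 · 5 · 7.
g is a primitive root iff g^(70/q) ≢ 1 (mod 71) for each prime q ∈ {2, 5, 7}.
g = 2: 2^35 ≡ 1 — hits 1, so not a primitive root.
g = 3: 3^35 ≡ 1 — hits 1, so not a primitive root.
g = 4: 4^35 ≡ 1 — hits 1, so not a primitive root.
g = 5: 5^35 ≡ 1 — hits 1, so not a primitive root.
g = 6: 6^35 ≡ 1 — hits 1, so not a primitive root.
g = 7: 7^35 ≡ 70; 7^14 ≡ 54; 7^10 ≡ 45 — none is 1, so 7 is a primitive root.
The smallest primitive root modulo 71 is 7.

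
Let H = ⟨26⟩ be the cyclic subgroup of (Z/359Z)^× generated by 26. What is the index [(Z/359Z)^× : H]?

The order of 26 must divide φ(359) = 359 − 1 = 358 = 2 · 179.
Divisors of 358: 1, 2, 179, 358.
Compute 26^d (mod 359) for the divisors d until we hit 1:
26^1 ≡ 26 (mod 359)
26^2 ≡ 317 (mod 359)
26^179 ≡ 358 (mod 359)
26^358 ≡ 1 (mod 359) ✓
The order of 26 is 358, so the subgroup it generates has 358 elements.
Index = |(Z/359Z)^×| / |⟨26⟩| = 358 / 358 = 1.

1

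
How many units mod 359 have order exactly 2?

1

φ(359) = 359 − 1 = 358 = 2 · 179.
In a cyclic group of order 358, there are φ(d) elements of order d for each divisor d of 358, and zero for non-divisors.
2 | 358, and φ(2) = 2 − 1 = 1.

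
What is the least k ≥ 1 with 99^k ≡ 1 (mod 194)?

48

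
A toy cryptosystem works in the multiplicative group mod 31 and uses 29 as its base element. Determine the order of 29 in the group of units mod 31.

ord(29) | φ(31) = 31 − 1 = 30 = 2 · 3 · 5.
Divisors of 30: 1, 2, 3, 5, 6, 10, 15, 30.
Test each divisor d:
29^1 ≡ 29 (mod 31)
29^2 ≡ 4 (mod 31)
29^3 ≡ 23 (mod 31)
29^5 ≡ 30 (mod 31)
29^6 ≡ 2 (mod 31)
29^10 ≡ 1 (mod 31) ✓
Hence ord(29) = 10.

10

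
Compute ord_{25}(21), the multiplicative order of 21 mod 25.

5

ord(21) | φ(25) = φ(5^2) = 5·(5−1) = 20 = 2^2 · 5.
Divisors of 20: 1, 2, 4, 5, 10, 20.
Check 21^d mod 25 for each divisor in increasing order:
21^1 ≡ 21 (mod 25)
21^2 ≡ 16 (mod 25)
21^4 ≡ 6 (mod 25)
21^5 ≡ 1 (mod 25) ✓
The smallest such exponent is 5, so the order of 21 is 5.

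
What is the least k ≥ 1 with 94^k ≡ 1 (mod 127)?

Since 94 ∈ (Z/127Z)^×, its order divides φ(127) = 127 − 1 = 126 = 2 · 3^2 · 7.
Divisors of 126: 1, 2, 3, 6, 7, 9, 14, 18, 21, 42, 63, 126.
Evaluate successive powers at the divisors of 126:
94^1 ≡ 94
94^2 ≡ 73
94^3 ≡ 4
94^6 ≡ 16
94^7 ≡ 107
94^9 ≡ 64
94^14 ≡ 19
94^18 ≡ 32
94^21 ≡ 1
So ord_127(94) = 21.

21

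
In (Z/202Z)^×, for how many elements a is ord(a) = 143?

φ(202) = φ(2)·φ(101) = 1·100 = 100 = 2^2 · 5^2.
In a cyclic group of order 100, there are φ(d) elements of order d for each divisor d of 100, and zero for non-divisors.
Here 100 is not a multiple of 143, so there are no elements of order 143.

0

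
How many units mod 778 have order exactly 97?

φ(778) = φ(2)·φ(389) = 1·388 = 388 = 2^2 · 97.
(Z/778Z)^× is cyclic (|G| = 388); a cyclic group of order m has exactly φ(d) elements of each order d | m, and none otherwise.
97 | 388, and φ(97) = 97 − 1 = 96.

96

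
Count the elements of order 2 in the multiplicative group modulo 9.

φ(9) = φ(3^2) = 3·(3−1) = 6 = 2 · 3.
Since (Z/9Z)^× is cyclic of order 6, the number of elements of order d is φ(d) when d | 6 and 0 otherwise.
2 | 6, and φ(2) = 2 − 1 = 1.

1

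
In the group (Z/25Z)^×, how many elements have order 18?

φ(25) = φ(5^2) = 5·(5−1) = 20 = 2^2 · 5.
(Z/25Z)^× is cyclic (|G| = 20); a cyclic group of order m has exactly φ(d) elements of each order d | m, and none otherwise.
Since 18 ∤ 20, the count is 0.

0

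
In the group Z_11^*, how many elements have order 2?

1

φ(11) = 11 − 1 = 10 = 2 · 5.
Since (Z/11Z)^× is cyclic of order 10, the number of elements of order d is φ(d) when d | 10 and 0 otherwise.
2 | 10, and φ(2) = 2 − 1 = 1.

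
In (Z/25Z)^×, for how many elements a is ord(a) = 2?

1

φ(25) = φ(5^2) = 5·(5−1) = 20 = 2^2 · 5.
Since (Z/25Z)^× is cyclic of order 20, the number of elements of order d is φ(d) when d | 20 and 0 otherwise.
2 | 20, and φ(2) = 2 − 1 = 1.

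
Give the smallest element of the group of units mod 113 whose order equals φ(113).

φ(113) = 113 − 1 = 112 = 2^4 · 7.
Test candidates g = 2, 3, … against the prime factors q ∈ {2, 7} of φ(113): g is a generator iff g^(112/q) ≢ 1 for every such q.
g = 2: 2^56 ≡ 1 — hits 1, so not a primitive root.
g = 3: 3^56 ≡ 112; 3^16 ≡ 49 — none is 1, so 3 is a primitive root.
So 3 is the smallest generator of (Z/113Z)^×.

3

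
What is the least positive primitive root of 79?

3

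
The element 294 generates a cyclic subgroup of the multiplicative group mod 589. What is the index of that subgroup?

6

Since 294 ∈ (Z/589Z)^×, its order divides φ(589) = φ(19·31) = (19−1)·(31−1) = 18·30 = 540 = 2^2 · 3^3 · 5.
Divisors of 540: 1, 2, 3, 4, 5, 6, 9, 10, 12, 15, 18, 20, 27, 30, 36, 45, 54, 60, 90, 108, 135, 180, 270, 540.
Evaluate successive powers at the divisors of 540:
294^1 ≡ 294 (mod 589)
294^2 ≡ 442 (mod 589)
294^3 ≡ 368 (mod 589)
294^4 ≡ 405 (mod 589)
294^5 ≡ 92 (mod 589)
294^6 ≡ 543 (mod 589)
294^9 ≡ 153 (mod 589)
294^10 ≡ 218 (mod 589)
294^12 ≡ 349 (mod 589)
294^15 ≡ 30 (mod 589)
294^18 ≡ 438 (mod 589)
294^20 ≡ 404 (mod 589)
294^27 ≡ 457 (mod 589)
294^30 ≡ 311 (mod 589)
294^36 ≡ 419 (mod 589)
294^45 ≡ 495 (mod 589)
294^54 ≡ 343 (mod 589)
294^60 ≡ 125 (mod 589)
294^90 ≡ 1 (mod 589) ✓
Thus |⟨294⟩| = ord(294) = 90.
Index = |(Z/589Z)^×| / |⟨294⟩| = 540 / 90 = 6.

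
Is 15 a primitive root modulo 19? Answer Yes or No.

Yes

φ(19) = 19 − 1 = 18 = 2 · 3^2.
An element g generates (Z/19Z)^× iff g^(18/q) ≢ 1 (mod 19) for each prime q ∈ {2, 3}.
15^9 ≡ 18 (mod 19)  [q = 2: ≢ 1 ✓]
15^6 ≡ 11 (mod 19)  [q = 3: ≢ 1 ✓]
Every test exponent gives a nontrivial residue, hence 15 generates the full group.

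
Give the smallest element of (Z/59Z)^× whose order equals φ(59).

2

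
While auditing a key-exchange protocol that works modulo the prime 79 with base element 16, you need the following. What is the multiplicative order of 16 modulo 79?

39

Since 16 ∈ (Z/79Z)^×, its order divides φ(79) = 79 − 1 = 78 = 2 · 3 · 13.
Divisors of 78: 1, 2, 3, 6, 13, 26, 39, 78.
Compute 16^d (mod 79) for the divisors d until we hit 1:
16^1 ≡ 16
16^2 ≡ 19
16^3 ≡ 67
16^6 ≡ 65
16^13 ≡ 55
16^26 ≡ 23
16^39 ≡ 1
Therefore the multiplicative order of 16 modulo 79 is 39.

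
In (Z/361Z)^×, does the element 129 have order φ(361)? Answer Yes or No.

Yes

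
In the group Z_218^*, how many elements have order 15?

0

φ(218) = φ(2)·φ(109) = 1·108 = 108 = 2^2 · 3^3.
Since (Z/218Z)^× is cyclic of order 108, the number of elements of order d is φ(d) when d | 108 and 0 otherwise.
Here 108 is not a multiple of 15, so there are no elements of order 15.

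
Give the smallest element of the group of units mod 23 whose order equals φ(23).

5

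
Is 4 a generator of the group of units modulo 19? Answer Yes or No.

No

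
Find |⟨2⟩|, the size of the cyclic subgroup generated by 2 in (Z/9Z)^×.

6

By Lagrange's theorem, ord_9(2) divides φ(9) = φ(3^2) = 3·(3−1) = 6 = 2 · 3.
Divisors of 6: 1, 2, 3, 6.
Test each divisor d:
2^1 ≡ 2 (mod 9)
2^2 ≡ 4 (mod 9)
2^3 ≡ 8 (mod 9)
2^6 ≡ 1 (mod 9) ✓
Hence ord(2) = 6.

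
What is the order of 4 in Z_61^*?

30

The order of 4 must divide φ(61) = 61 − 1 = 60 = 2^2 · 3 · 5.
Divisors of 60: 1, 2, 3, 4, 5, 6, 10, 12, 15, 20, 30, 60.
Evaluate successive powers at the divisors of 60:
4^1 ≡ 4
4^2 ≡ 16
4^3 ≡ 3
4^4 ≡ 12
4^5 ≡ 48
4^6 ≡ 9
4^10 ≡ 47
4^12 ≡ 20
4^15 ≡ 60
4^20 ≡ 13
4^30 ≡ 1
Therefore the multiplicative order of 4 modulo 61 is 30.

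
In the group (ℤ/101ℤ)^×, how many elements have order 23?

0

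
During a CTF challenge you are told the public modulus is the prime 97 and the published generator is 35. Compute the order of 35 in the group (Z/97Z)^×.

By Lagrange's theorem, ord_97(35) divides φ(97) = 97 − 1 = 96 = 2^5 · 3.
Divisors of 96: 1, 2, 3, 4, 6, 8, 12, 16, 24, 32, 48, 96.
Evaluate successive powers at the divisors of 96:
35^1 ≡ 35 (mod 97)
35^2 ≡ 61 (mod 97)
35^3 ≡ 1 (mod 97) ✓
Therefore the multiplicative order of 35 modulo 97 is 3.

3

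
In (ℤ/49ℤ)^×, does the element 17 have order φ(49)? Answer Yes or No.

φ(49) = φ(7^2) = 7·(7−1) = 42 = 2 · 3 · 7.
Test 17^(42/q) mod 49 for each prime factor q of 42:
17^21 ≡ 48 (mod 49)  [q = 2: ≢ 1 ✓]
17^14 ≡ 30 (mod 49)  [q = 3: ≢ 1 ✓]
17^6 ≡ 22 (mod 49)  [q = 7: ≢ 1 ✓]
Every test exponent gives a nontrivial residue, hence 17 generates the full group.

Yes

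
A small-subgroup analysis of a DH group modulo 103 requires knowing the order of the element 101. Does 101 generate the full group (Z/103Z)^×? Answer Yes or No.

Yes

φ(103) = 103 − 1 = 102 = 2 · 3 · 17.
An element g generates (Z/103Z)^× iff g^(102/q) ≢ 1 (mod 103) for each prime q ∈ {2, 3, 17}.
101^51 ≡ 102 (mod 103)  [q = 2: ≢ 1 ✓]
101^34 ≡ 46 (mod 103)  [q = 3: ≢ 1 ✓]
101^6 ≡ 64 (mod 103)  [q = 17: ≢ 1 ✓]
None equal 1, so ord_103(101) = 102: 101 is a primitive root.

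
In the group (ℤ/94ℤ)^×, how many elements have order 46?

φ(94) = φ(2)·φ(47) = 1·46 = 46 = 2 · 23.
In a cyclic group of order 46, there are φ(d) elements of order d for each divisor d of 46, and zero for non-divisors.
46 = 2 · 23 divides 46, and φ(46) = 22.

22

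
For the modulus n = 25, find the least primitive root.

2

φ(25) = φ(5^2) = 5·(5−1) = 20 = 2^2 · 5.
Test candidates g = 2, 3, … against the prime factors q ∈ {2, 5} of φ(25): g is a generator iff g^(20/q) ≢ 1 for every such q.
g = 2: 2^10 ≡ 24; 2^4 ≡ 16 — none is 1, so 2 is a primitive root.
Hence the least primitive root of 25 is 2.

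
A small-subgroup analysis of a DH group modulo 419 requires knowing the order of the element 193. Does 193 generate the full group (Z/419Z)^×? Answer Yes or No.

Yes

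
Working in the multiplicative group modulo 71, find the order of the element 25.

5

The order of 25 must divide φ(71) = 71 − 1 = 70 = 2 · 5 · 7.
Divisors of 70: 1, 2, 5, 7, 10, 14, 35, 70.
Evaluate successive powers at the divisors of 70:
25^1 ≡ 25 (mod 71)
25^2 ≡ 57 (mod 71)
25^5 ≡ 1 (mod 71) ✓
So ord_71(25) = 5.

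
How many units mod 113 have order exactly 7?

φ(113) = 113 − 1 = 112 = 2^4 · 7.
Since (Z/113Z)^× is cyclic of order 112, the number of elements of order d is φ(d) when d | 112 and 0 otherwise.
7 | 112, and φ(7) = 7 − 1 = 6.

6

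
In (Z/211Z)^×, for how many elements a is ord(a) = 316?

φ(211) = 211 − 1 = 210 = 2 · 3 · 5 · 7.
(Z/211Z)^× is cyclic (|G| = 210); a cyclic group of order m has exactly φ(d) elements of each order d | m, and none otherwise.
Here 210 is not a multiple of 316, so there are no elements of order 316.

0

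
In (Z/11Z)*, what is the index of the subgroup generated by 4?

Since 4 ∈ (Z/11Z)^×, its order divides φ(11) = 11 − 1 = 10 = 2 · 5.
Divisors of 10: 1, 2, 5, 10.
Evaluate successive powers at the divisors of 10:
4^1 ≡ 4 (mod 11)
4^2 ≡ 5 (mod 11)
4^5 ≡ 1 (mod 11) ✓
So ord_11(4) = 5, hence |⟨4⟩| = 5.
The index is φ(11) / ord(4) = 10 / 5 = 2.

2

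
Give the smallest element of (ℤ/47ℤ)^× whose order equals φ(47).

5

φ(47) = 47 − 1 = 46 = 2 · 23.
g is a primitive root iff g^(46/q) ≢ 1 (mod 47) for each prime q ∈ {2, 23}.
g = 2: 2^23 ≡ 1 — hits 1, so not a primitive root.
g = 3: 3^23 ≡ 1 — hits 1, so not a primitive root.
g = 4: 4^23 ≡ 1 — hits 1, so not a primitive root.
g = 5: 5^23 ≡ 46; 5^2 ≡ 25 — none is 1, so 5 is a primitive root.
The smallest primitive root modulo 47 is 5.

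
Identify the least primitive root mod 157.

φ(157) = 157 − 1 = 156 = 2^2 · 3 · 13.
g is a primitive root iff g^(156/q) ≢ 1 (mod 157) for each prime q ∈ {2, 3, 13}.
g = 2: 2^78 ≡ 156; 2^52 ≡ 1 — hits 1, so not a primitive root.
g = 3: 3^78 ≡ 1 — hits 1, so not a primitive root.
g = 4: 4^78 ≡ 1 — hits 1, so not a primitive root.
g = 5: 5^78 ≡ 156; 5^52 ≡ 12; 5^12 ≡ 130 — none is 1, so 5 is a primitive root.
The smallest primitive root modulo 157 is 5.

5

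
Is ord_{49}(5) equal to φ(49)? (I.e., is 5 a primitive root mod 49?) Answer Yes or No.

Yes

φ(49) = φ(7^2) = 7·(7−1) = 42 = 2 · 3 · 7.
An element g generates (Z/49Z)^× iff g^(42/q) ≢ 1 (mod 49) for each prime q ∈ {2, 3, 7}.
5^21 ≡ 48 (mod 49)  [q = 2: ≢ 1 ✓]
5^14 ≡ 18 (mod 49)  [q = 3: ≢ 1 ✓]
5^6 ≡ 43 (mod 49)  [q = 7: ≢ 1 ✓]
All checks pass, so 5 has order 42 and is a primitive root modulo 49.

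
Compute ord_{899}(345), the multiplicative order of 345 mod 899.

140

By Lagrange's theorem, ord_899(345) divides φ(899) = φ(29·31) = (29−1)·(31−1) = 28·30 = 840 = 2^3 · 3 · 5 · 7.
Divisors of 840: 1, 2, 3, 4, 5, 6, 7, 8, 10, 12, 14, 15, 20, 21, 24, 28, 30, 35, 40, 42, 56, 60, 70, 84, 105, 120, 140, 168, 210, 280, 420, 840.
Compute 345^d (mod 899) for the divisors d until we hit 1:
345^1 ≡ 345 (mod 899)
345^2 ≡ 357 (mod 899)
345^3 ≡ 2 (mod 899)
345^4 ≡ 690 (mod 899)
345^5 ≡ 714 (mod 899)
345^6 ≡ 4 (mod 899)
345^7 ≡ 481 (mod 899)
345^8 ≡ 529 (mod 899)
345^10 ≡ 63 (mod 899)
345^12 ≡ 16 (mod 899)
345^14 ≡ 318 (mod 899)
345^15 ≡ 32 (mod 899)
345^20 ≡ 373 (mod 899)
345^21 ≡ 128 (mod 899)
345^24 ≡ 256 (mod 899)
345^28 ≡ 436 (mod 899)
345^30 ≡ 125 (mod 899)
345^35 ≡ 249 (mod 899)
345^40 ≡ 683 (mod 899)
345^42 ≡ 202 (mod 899)
345^56 ≡ 407 (mod 899)
345^60 ≡ 342 (mod 899)
345^70 ≡ 869 (mod 899)
345^84 ≡ 349 (mod 899)
345^105 ≡ 621 (mod 899)
345^120 ≡ 94 (mod 899)
345^140 ≡ 1 (mod 899) ✓
The smallest such exponent is 140, so the order of 345 is 140.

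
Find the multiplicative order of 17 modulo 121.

110

Since 17 ∈ (Z/121Z)^×, its order divides φ(121) = φ(11^2) = 11·(11−1) = 110 = 2 · 5 · 11.
Divisors of 110: 1, 2, 5, 10, 11, 22, 55, 110.
Evaluate successive powers at the divisors of 110:
17^1 ≡ 17 (mod 121)
17^2 ≡ 47 (mod 121)
17^5 ≡ 43 (mod 121)
17^10 ≡ 34 (mod 121)
17^11 ≡ 94 (mod 121)
17^22 ≡ 3 (mod 121)
17^55 ≡ 120 (mod 121)
17^110 ≡ 1 (mod 121) ✓
Therefore the multiplicative order of 17 modulo 121 is 110.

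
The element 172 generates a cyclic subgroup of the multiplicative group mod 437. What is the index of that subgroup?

The order of 172 must divide φ(437) = φ(19·23) = (19−1)·(23−1) = 18·22 = 396 = 2^2 · 3^2 · 11.
Divisors of 396: 1, 2, 3, 4, 6, 9, 11, 12, 18, 22, 33, 36, 44, 66, 99, 132, 198, 396.
Compute 172^d (mod 437) for the divisors d until we hit 1:
172^1 ≡ 172 (mod 437)
172^2 ≡ 305 (mod 437)
172^3 ≡ 20 (mod 437)
172^4 ≡ 381 (mod 437)
172^6 ≡ 400 (mod 437)
172^9 ≡ 134 (mod 437)
172^11 ≡ 229 (mod 437)
172^12 ≡ 58 (mod 437)
172^18 ≡ 39 (mod 437)
172^22 ≡ 1 (mod 437) ✓
Thus |⟨172⟩| = ord(172) = 22.
The index is φ(437) / ord(172) = 396 / 22 = 18.

18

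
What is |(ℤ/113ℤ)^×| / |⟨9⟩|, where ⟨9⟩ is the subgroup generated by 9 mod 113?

By Lagrange's theorem, ord_113(9) divides φ(113) = 113 − 1 = 112 = 2^4 · 7.
Divisors of 112: 1, 2, 4, 7, 8, 14, 16, 28, 56, 112.
Test each divisor d:
9^1 ≡ 9 (mod 113)
9^2 ≡ 81 (mod 113)
9^4 ≡ 7 (mod 113)
9^7 ≡ 18 (mod 113)
9^8 ≡ 49 (mod 113)
9^14 ≡ 98 (mod 113)
9^16 ≡ 28 (mod 113)
9^28 ≡ 112 (mod 113)
9^56 ≡ 1 (mod 113) ✓
The order of 9 is 56, so the subgroup it generates has 56 elements.
[(Z/113Z)^× : ⟨9⟩] = 112/56 = 2.

2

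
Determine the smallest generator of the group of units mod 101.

2

φ(101) = 101 − 1 = 100 = 2^2 · 5^2.
Test candidates g = 2, 3, … against the prime factors q ∈ {2, 5} of φ(101): g is a generator iff g^(100/q) ≢ 1 for every such q.
g = 2: 2^50 ≡ 100; 2^20 ≡ 95 — none is 1, so 2 is a primitive root.
So 2 is the smallest generator of (Z/101Z)^×.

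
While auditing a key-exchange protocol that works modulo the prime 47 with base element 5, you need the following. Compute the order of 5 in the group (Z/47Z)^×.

Since 5 ∈ (Z/47Z)^×, its order divides φ(47) = 47 − 1 = 46 = 2 · 23.
Divisors of 46: 1, 2, 23, 46.
Check 5^d mod 47 for each divisor in increasing order:
5^1 ≡ 5
5^2 ≡ 25
5^23 ≡ 46
5^46 ≡ 1
Hence ord(5) = 46.

46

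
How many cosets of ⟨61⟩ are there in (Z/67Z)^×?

1

ord(61) | φ(67) = 67 − 1 = 66 = 2 · 3 · 11.
Divisors of 66: 1, 2, 3, 6, 11, 22, 33, 66.
Evaluate successive powers at the divisors of 66:
61^1 ≡ 61
61^2 ≡ 36
61^3 ≡ 52
61^6 ≡ 24
61^11 ≡ 38
61^22 ≡ 37
61^33 ≡ 66
61^66 ≡ 1
So ord_67(61) = 66, hence |⟨61⟩| = 66.
[(Z/67Z)^× : ⟨61⟩] = 66/66 = 1.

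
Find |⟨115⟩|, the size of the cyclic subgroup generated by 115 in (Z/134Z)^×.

By Lagrange's theorem, ord_134(115) divides φ(134) = φ(2)·φ(67) = 1·66 = 66 = 2 · 3 · 11.
Divisors of 66: 1, 2, 3, 6, 11, 22, 33, 66.
Compute 115^d (mod 134) for the divisors d until we hit 1:
115^1 ≡ 115 (mod 134)
115^2 ≡ 93 (mod 134)
115^3 ≡ 109 (mod 134)
115^6 ≡ 89 (mod 134)
115^11 ≡ 105 (mod 134)
115^22 ≡ 37 (mod 134)
115^33 ≡ 133 (mod 134)
115^66 ≡ 1 (mod 134) ✓
The smallest such exponent is 66, so the order of 115 is 66.

66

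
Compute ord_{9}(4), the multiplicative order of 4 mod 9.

Since 4 ∈ (Z/9Z)^×, its order divides φ(9) = φ(3^2) = 3·(3−1) = 6 = 2 · 3.
Divisors of 6: 1, 2, 3, 6.
Test each divisor d:
4^1 ≡ 4 (mod 9)
4^2 ≡ 7 (mod 9)
4^3 ≡ 1 (mod 9) ✓
Hence ord(4) = 3.

3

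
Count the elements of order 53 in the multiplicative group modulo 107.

φ(107) = 107 − 1 = 106 = 2 · 53.
In a cyclic group of order 106, there are φ(d) elements of order d for each divisor d of 106, and zero for non-divisors.
53 | 106, and φ(53) = 53 − 1 = 52.

52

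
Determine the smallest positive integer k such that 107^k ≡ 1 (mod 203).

The order of 107 must divide φ(203) = φ(7·29) = (7−1)·(29−1) = 6·28 = 168 = 2^3 · 3 · 7.
Divisors of 168: 1, 2, 3, 4, 6, 7, 8, 12, 14, 21, 24, 28, 42, 56, 84, 168.
Evaluate successive powers at the divisors of 168:
107^1 ≡ 107 (mod 203)
107^2 ≡ 81 (mod 203)
107^3 ≡ 141 (mod 203)
107^4 ≡ 65 (mod 203)
107^6 ≡ 190 (mod 203)
107^7 ≡ 30 (mod 203)
107^8 ≡ 165 (mod 203)
107^12 ≡ 169 (mod 203)
107^14 ≡ 88 (mod 203)
107^21 ≡ 1 (mod 203) ✓
So ord_203(107) = 21.

21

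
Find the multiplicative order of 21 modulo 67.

33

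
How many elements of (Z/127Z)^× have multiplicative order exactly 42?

12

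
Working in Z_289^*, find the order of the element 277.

272

Since 277 ∈ (Z/289Z)^×, its order divides φ(289) = φ(17^2) = 17·(17−1) = 272 = 2^4 · 17.
Divisors of 272: 1, 2, 4, 8, 16, 17, 34, 68, 136, 272.
Test each divisor d:
277^1 ≡ 277 (mod 289)
277^2 ≡ 144 (mod 289)
277^4 ≡ 217 (mod 289)
277^8 ≡ 271 (mod 289)
277^16 ≡ 35 (mod 289)
277^17 ≡ 158 (mod 289)
277^34 ≡ 110 (mod 289)
277^68 ≡ 251 (mod 289)
277^136 ≡ 288 (mod 289)
277^272 ≡ 1 (mod 289) ✓
Therefore the multiplicative order of 277 modulo 289 is 272.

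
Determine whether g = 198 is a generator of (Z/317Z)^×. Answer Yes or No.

Yes

φ(317) = 317 − 1 = 316 = 2^2 · 79.
It suffices to check that the order of 198 is not a proper divisor of 316: compute 198^(316/q) for q ∈ {2, 79}.
198^158 ≡ 316 (mod 317)  [q = 2: ≢ 1 ✓]
198^4 ≡ 38 (mod 317)  [q = 79: ≢ 1 ✓]
Every test exponent gives a nontrivial residue, hence 198 generates the full group.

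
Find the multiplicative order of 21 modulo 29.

By Lagrange's theorem, ord_29(21) divides φ(29) = 29 − 1 = 28 = 2^2 · 7.
Divisors of 28: 1, 2, 4, 7, 14, 28.
Test each divisor d:
21^1 ≡ 21 (mod 29)
21^2 ≡ 6 (mod 29)
21^4 ≡ 7 (mod 29)
21^7 ≡ 12 (mod 29)
21^14 ≡ 28 (mod 29)
21^28 ≡ 1 (mod 29) ✓
The smallest such exponent is 28, so the order of 21 is 28.

28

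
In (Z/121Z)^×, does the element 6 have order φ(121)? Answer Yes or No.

φ(121) = φ(11^2) = 11·(11−1) = 110 = 2 · 5 · 11.
Test 6^(110/q) mod 121 for each prime factor q of 110:
6^55 ≡ 120 (mod 121)  [q = 2: ≢ 1 ✓]
6^22 ≡ 3 (mod 121)  [q = 5: ≢ 1 ✓]
6^10 ≡ 56 (mod 121)  [q = 11: ≢ 1 ✓]
Every test exponent gives a nontrivial residue, hence 6 generates the full group.

Yes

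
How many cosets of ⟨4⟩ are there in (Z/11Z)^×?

By Lagrange's theorem, ord_11(4) divides φ(11) = 11 − 1 = 10 = 2 · 5.
Divisors of 10: 1, 2, 5, 10.
Evaluate successive powers at the divisors of 10:
4^1 ≡ 4 (mod 11)
4^2 ≡ 5 (mod 11)
4^5 ≡ 1 (mod 11) ✓
The order of 4 is 5, so the subgroup it generates has 5 elements.
[(Z/11Z)^× : ⟨4⟩] = 10/5 = 2.

2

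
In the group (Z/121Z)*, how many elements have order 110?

φ(121) = φ(11^2) = 11·(11−1) = 110 = 2 · 5 · 11.
In a cyclic group of order 110, there are φ(d) elements of order d for each divisor d of 110, and zero for non-divisors.
110 = 2 · 5 · 11 divides 110, and φ(110) = 40.

40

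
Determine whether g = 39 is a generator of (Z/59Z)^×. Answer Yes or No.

Yes

φ(59) = 59 − 1 = 58 = 2 · 29.
An element g generates (Z/59Z)^× iff g^(58/q) ≢ 1 (mod 59) for each prime q ∈ {2, 29}.
39^29 ≡ 58 (mod 59)  [q = 2: ≢ 1 ✓]
39^2 ≡ 46 (mod 59)  [q = 29: ≢ 1 ✓]
None equal 1, so ord_59(39) = 58: 39 is a primitive root.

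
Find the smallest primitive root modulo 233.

3

φ(233) = 233 − 1 = 232 = 2^3 · 29.
g is a primitive root iff g^(232/q) ≢ 1 (mod 233) for each prime q ∈ {2, 29}.
g = 2: 2^116 ≡ 1 — hits 1, so not a primitive root.
g = 3: 3^116 ≡ 232; 3^8 ≡ 37 — none is 1, so 3 is a primitive root.
Hence the least primitive root of 233 is 3.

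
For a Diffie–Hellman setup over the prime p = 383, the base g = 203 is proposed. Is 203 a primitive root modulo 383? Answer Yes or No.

φ(383) = 383 − 1 = 382 = 2 · 191.
Test 203^(382/q) mod 383 for each prime factor q of 382:
203^191 ≡ 1 (mod 383)  [q = 2: ≡ 1 ✗]
203^2 ≡ 228 (mod 383)  [q = 191: ≢ 1 ✓]
The check at q = 2 fails, so 203 generates a proper subgroup.

No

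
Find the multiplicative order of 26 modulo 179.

178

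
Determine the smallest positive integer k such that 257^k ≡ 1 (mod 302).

150

Since 257 ∈ (Z/302Z)^×, its order divides φ(302) = φ(2)·φ(151) = 1·150 = 150 = 2 · 3 · 5^2.
Divisors of 150: 1, 2, 3, 5, 6, 10, 15, 25, 30, 50, 75, 150.
Check 257^d mod 302 for each divisor in increasing order:
257^1 ≡ 257 (mod 302)
257^2 ≡ 213 (mod 302)
257^3 ≡ 79 (mod 302)
257^5 ≡ 217 (mod 302)
257^6 ≡ 201 (mod 302)
257^10 ≡ 279 (mod 302)
257^15 ≡ 143 (mod 302)
257^25 ≡ 33 (mod 302)
257^30 ≡ 215 (mod 302)
257^50 ≡ 183 (mod 302)
257^75 ≡ 301 (mod 302)
257^150 ≡ 1 (mod 302) ✓
Hence ord(257) = 150.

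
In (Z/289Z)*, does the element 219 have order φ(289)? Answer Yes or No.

No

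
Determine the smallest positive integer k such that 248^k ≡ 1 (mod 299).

11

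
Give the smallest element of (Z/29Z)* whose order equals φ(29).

φ(29) = 29 − 1 = 28 = 2^2 · 7.
g is a primitive root iff g^(28/q) ≢ 1 (mod 29) for each prime q ∈ {2, 7}.
g = 2: 2^14 ≡ 28; 2^4 ≡ 16 — none is 1, so 2 is a primitive root.
So 2 is the smallest generator of (Z/29Z)^×.

2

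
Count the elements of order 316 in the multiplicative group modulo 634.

φ(634) = φ(2)·φ(317) = 1·316 = 316 = 2^2 · 79.
Since (Z/634Z)^× is cyclic of order 316, the number of elements of order d is φ(d) when d | 316 and 0 otherwise.
316 = 2^2 · 79 divides 316, and φ(316) = 156.

156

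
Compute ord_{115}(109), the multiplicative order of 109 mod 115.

The order of 109 must divide φ(115) = φ(5·23) = (5−1)·(23−1) = 4·22 = 88 = 2^3 · 11.
Divisors of 88: 1, 2, 4, 8, 11, 22, 44, 88.
Check 109^d mod 115 for each divisor in increasing order:
109^1 ≡ 109 (mod 115)
109^2 ≡ 36 (mod 115)
109^4 ≡ 31 (mod 115)
109^8 ≡ 41 (mod 115)
109^11 ≡ 114 (mod 115)
109^22 ≡ 1 (mod 115) ✓
So ord_115(109) = 22.

22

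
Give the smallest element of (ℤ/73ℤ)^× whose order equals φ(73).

5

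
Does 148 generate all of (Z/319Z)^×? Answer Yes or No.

No

319 = 11 · 29 is a product of two distinct odd primes, so (Z/319Z)^× ≅ (Z/11Z)^× × (Z/29Z)^× is not cyclic.
No primitive root modulo 319 exists; in particular 148 is not one.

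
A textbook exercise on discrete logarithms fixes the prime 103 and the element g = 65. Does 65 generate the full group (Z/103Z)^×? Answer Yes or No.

φ(103) = 103 − 1 = 102 = 2 · 3 · 17.
An element g generates (Z/103Z)^× iff g^(102/q) ≢ 1 (mod 103) for each prime q ∈ {2, 3, 17}.
65^51 ≡ 102 (mod 103)  [q = 2: ≢ 1 ✓]
65^34 ≡ 56 (mod 103)  [q = 3: ≢ 1 ✓]
65^6 ≡ 8 (mod 103)  [q = 17: ≢ 1 ✓]
All checks pass, so 65 has order 102 and is a primitive root modulo 103.

Yes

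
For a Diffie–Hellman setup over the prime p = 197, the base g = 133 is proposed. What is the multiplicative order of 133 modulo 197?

49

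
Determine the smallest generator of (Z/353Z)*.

3

φ(353) = 353 − 1 = 352 = 2^5 · 11.
Test candidates g = 2, 3, … against the prime factors q ∈ {2, 11} of φ(353): g is a generator iff g^(352/q) ≢ 1 for every such q.
g = 2: 2^176 ≡ 1 — hits 1, so not a primitive root.
g = 3: 3^176 ≡ 352; 3^32 ≡ 140 — none is 1, so 3 is a primitive root.
Hence the least primitive root of 353 is 3.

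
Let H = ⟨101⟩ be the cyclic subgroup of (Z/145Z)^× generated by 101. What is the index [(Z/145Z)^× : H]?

The order of 101 must divide φ(145) = φ(5·29) = (5−1)·(29−1) = 4·28 = 112 = 2^4 · 7.
Divisors of 112: 1, 2, 4, 7, 8, 14, 16, 28, 56, 112.
Evaluate successive powers at the divisors of 112:
101^1 ≡ 101 (mod 145)
101^2 ≡ 51 (mod 145)
101^4 ≡ 136 (mod 145)
101^7 ≡ 41 (mod 145)
101^8 ≡ 81 (mod 145)
101^14 ≡ 86 (mod 145)
101^16 ≡ 36 (mod 145)
101^28 ≡ 1 (mod 145) ✓
So ord_145(101) = 28, hence |⟨101⟩| = 28.
Index = |(Z/145Z)^×| / |⟨101⟩| = 112 / 28 = 4.

4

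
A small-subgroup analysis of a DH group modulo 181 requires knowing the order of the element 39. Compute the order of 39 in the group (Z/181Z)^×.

The order of 39 must divide φ(181) = 181 − 1 = 180 = 2^2 · 3^2 · 5.
Divisors of 180: 1, 2, 3, 4, 5, 6, 9, 10, 12, 15, 18, 20, 30, 36, 45, 60, 90, 180.
Check 39^d mod 181 for each divisor in increasing order:
39^1 ≡ 39 (mod 181)
39^2 ≡ 73 (mod 181)
39^3 ≡ 132 (mod 181)
39^4 ≡ 80 (mod 181)
39^5 ≡ 43 (mod 181)
39^6 ≡ 48 (mod 181)
39^9 ≡ 1 (mod 181) ✓
Hence ord(39) = 9.

9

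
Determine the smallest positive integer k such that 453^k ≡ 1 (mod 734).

122

Since 453 ∈ (Z/734Z)^×, its order divides φ(734) = φ(2)·φ(367) = 1·366 = 366 = 2 · 3 · 61.
Divisors of 366: 1, 2, 3, 6, 61, 122, 183, 366.
Check 453^d mod 734 for each divisor in increasing order:
453^1 ≡ 453 (mod 734)
453^2 ≡ 423 (mod 734)
453^3 ≡ 45 (mod 734)
453^6 ≡ 557 (mod 734)
453^61 ≡ 733 (mod 734)
453^122 ≡ 1 (mod 734) ✓
Therefore the multiplicative order of 453 modulo 734 is 122.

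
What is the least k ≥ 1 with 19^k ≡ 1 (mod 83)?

82

ord(19) | φ(83) = 83 − 1 = 82 = 2 · 41.
Divisors of 82: 1, 2, 41, 82.
Check 19^d mod 83 for each divisor in increasing order:
19^1 ≡ 19 (mod 83)
19^2 ≡ 29 (mod 83)
19^41 ≡ 82 (mod 83)
19^82 ≡ 1 (mod 83) ✓
Hence ord(19) = 82.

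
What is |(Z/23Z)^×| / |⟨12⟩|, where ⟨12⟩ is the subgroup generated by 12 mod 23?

By Lagrange's theorem, ord_23(12) divides φ(23) = 23 − 1 = 22 = 2 · 11.
Divisors of 22: 1, 2, 11, 22.
Check 12^d mod 23 for each divisor in increasing order:
12^1 ≡ 12 (mod 23)
12^2 ≡ 6 (mod 23)
12^11 ≡ 1 (mod 23) ✓
The order of 12 is 11, so the subgroup it generates has 11 elements.
[(Z/23Z)^× : ⟨12⟩] = 22/11 = 2.

2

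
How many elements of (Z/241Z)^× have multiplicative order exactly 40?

φ(241) = 241 − 1 = 240 = 2^4 · 3 · 5.
(Z/241Z)^× is cyclic (|G| = 240); a cyclic group of order m has exactly φ(d) elements of each order d | m, and none otherwise.
40 = 2^3 · 5 divides 240, and φ(40) = 16.

16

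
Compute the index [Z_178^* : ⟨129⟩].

2

By Lagrange's theorem, ord_178(129) divides φ(178) = φ(2)·φ(89) = 1·88 = 88 = 2^3 · 11.
Divisors of 88: 1, 2, 4, 8, 11, 22, 44, 88.
Check 129^d mod 178 for each divisor in increasing order:
129^1 ≡ 129
129^2 ≡ 87
129^4 ≡ 93
129^8 ≡ 105
129^11 ≡ 55
129^22 ≡ 177
129^44 ≡ 1
The order of 129 is 44, so the subgroup it generates has 44 elements.
[(Z/178Z)^× : ⟨129⟩] = 88/44 = 2.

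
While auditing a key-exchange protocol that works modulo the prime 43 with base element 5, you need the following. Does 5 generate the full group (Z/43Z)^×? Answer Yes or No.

φ(43) = 43 − 1 = 42 = 2 · 3 · 7.
An element g generates (Z/43Z)^× iff g^(42/q) ≢ 1 (mod 43) for each prime q ∈ {2, 3, 7}.
5^21 ≡ 42 (mod 43)  [q = 2: ≢ 1 ✓]
5^14 ≡ 36 (mod 43)  [q = 3: ≢ 1 ✓]
5^6 ≡ 16 (mod 43)  [q = 7: ≢ 1 ✓]
All checks pass, so 5 has order 42 and is a primitive root modulo 43.

Yes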